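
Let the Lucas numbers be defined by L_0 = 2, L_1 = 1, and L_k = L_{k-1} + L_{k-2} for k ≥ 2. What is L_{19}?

9349

Iterating the recurrence up to L_{14} = 843 and L_{13} = 521:
L_{15} = L_{14} + L_{13} = 843 + 521 = 1364
L_{16} = L_{15} + L_{14} = 1364 + 843 = 2207
L_{17} = L_{16} + L_{15} = 2207 + 1364 = 3571
L_{18} = L_{17} + L_{16} = 3571 + 2207 = 5778
L_{19} = L_{18} + L_{17} = 5778 + 3571 = 9349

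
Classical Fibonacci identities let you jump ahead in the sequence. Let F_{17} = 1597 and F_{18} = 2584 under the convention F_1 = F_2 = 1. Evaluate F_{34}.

By the doubling identity F_{2k} = F_k(2F_{k+1} − F_k): F_{34} = 1597·(2·2584 − 1597) = 1597·3571 = 5702887.

5702887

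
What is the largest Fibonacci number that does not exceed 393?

377 ≤ 393 < 610, so the largest Fibonacci number not exceeding 393 is 377.

377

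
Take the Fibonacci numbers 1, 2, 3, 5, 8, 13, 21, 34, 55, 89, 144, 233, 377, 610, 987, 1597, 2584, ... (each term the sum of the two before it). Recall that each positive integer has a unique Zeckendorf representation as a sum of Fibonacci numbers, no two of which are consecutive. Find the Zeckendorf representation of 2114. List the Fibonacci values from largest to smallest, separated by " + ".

Greedily peel off the largest Fibonacci term at each step:
1597 ≤ 2114 < 2584, so take 1597; remainder 517
377 ≤ 517 < 610, so take 377; remainder 140
89 ≤ 140 < 144, so take 89; remainder 51
34 ≤ 51 < 55, so take 34; remainder 17
13 ≤ 17 < 21, so take 13; remainder 4
3 ≤ 4 < 5, so take 3; remainder 1
1 ≤ 1 < 2, so take 1; remainder 0
So 2114 = 1597 + 377 + 89 + 34 + 13 + 3 + 1, with no two terms consecutive in the sequence.

1597 + 377 + 89 + 34 + 13 + 3 + 1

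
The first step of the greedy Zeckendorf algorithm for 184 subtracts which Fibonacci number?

144

144 ≤ 184 < 233, so the largest Fibonacci number not exceeding 184 is 144.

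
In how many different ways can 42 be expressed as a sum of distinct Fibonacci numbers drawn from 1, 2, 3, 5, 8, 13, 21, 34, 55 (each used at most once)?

42 = 34+8 = 34+5+3 = 21+13+8 = 34+5+2+1 = … (2 more), for 6 in all.

6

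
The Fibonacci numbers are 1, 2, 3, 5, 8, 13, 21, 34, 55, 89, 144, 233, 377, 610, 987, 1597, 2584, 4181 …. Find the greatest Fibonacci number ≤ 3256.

2584 ≤ 3256 < 4181, so the largest Fibonacci number not exceeding 3256 is 2584.

2584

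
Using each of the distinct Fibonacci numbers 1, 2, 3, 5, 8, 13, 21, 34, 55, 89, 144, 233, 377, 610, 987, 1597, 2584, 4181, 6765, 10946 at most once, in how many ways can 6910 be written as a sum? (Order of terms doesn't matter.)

Starting from the Zeckendorf form and repeatedly splitting a term F_k into F_{k−1} + F_{k−2} (when neither is already used) reaches every representation.
6910 = 6765+144+1 = 6765+89+55+1 = 4181+2584+144+1 = 6765+89+34+21+1 = 4181+2584+89+55+1 = … (19 more), for 24 in all.

24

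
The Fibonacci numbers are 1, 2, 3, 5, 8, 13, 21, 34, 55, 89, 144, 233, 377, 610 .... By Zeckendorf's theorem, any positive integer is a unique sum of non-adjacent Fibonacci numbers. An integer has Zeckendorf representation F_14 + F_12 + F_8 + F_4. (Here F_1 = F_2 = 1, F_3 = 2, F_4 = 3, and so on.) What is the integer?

545

F_14 + F_12 + F_8 + F_4 = 377 + 144 + 21 + 3 = 545.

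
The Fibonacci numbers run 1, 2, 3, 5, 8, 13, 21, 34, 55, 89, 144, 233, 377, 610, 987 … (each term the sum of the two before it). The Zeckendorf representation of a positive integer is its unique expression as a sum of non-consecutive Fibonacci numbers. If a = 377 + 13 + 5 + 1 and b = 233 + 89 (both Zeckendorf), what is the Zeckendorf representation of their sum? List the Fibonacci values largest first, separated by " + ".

The two numbers are 396 and 322, so their sum is 718.
718 − 610 = 108
108 − 89 = 19
19 − 13 = 6
6 − 5 = 1
1 − 1 = 0

610 + 89 + 13 + 5 + 1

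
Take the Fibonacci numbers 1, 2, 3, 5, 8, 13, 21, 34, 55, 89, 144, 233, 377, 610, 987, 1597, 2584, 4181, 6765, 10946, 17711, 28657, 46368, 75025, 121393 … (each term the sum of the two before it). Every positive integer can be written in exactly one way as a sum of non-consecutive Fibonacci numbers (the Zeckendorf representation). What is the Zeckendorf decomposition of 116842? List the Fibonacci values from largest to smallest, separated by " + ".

75025 + 28657 + 10946 + 1597 + 610 + 5 + 2

subtract 75025 from 116842: 41817 remains
subtract 28657 from 41817: 13160 remains
subtract 10946 from 13160: 2214 remains
subtract 1597 from 2214: 617 remains
subtract 610 from 617: 7 remains
subtract 5 from 7: 2 remains
subtract 2 from 2: 0 remains
So 116842 = 75025 + 28657 + 10946 + 1597 + 610 + 5 + 2, with no two terms consecutive in the sequence.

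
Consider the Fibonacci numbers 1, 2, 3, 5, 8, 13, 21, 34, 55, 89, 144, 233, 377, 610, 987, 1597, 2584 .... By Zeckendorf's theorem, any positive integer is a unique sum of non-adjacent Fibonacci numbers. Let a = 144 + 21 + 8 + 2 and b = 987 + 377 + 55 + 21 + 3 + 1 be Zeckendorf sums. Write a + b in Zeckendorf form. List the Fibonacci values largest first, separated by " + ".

The two numbers are 175 and 1444, so their sum is 1619.
Repeatedly subtract the largest Fibonacci number that fits:
largest Fibonacci ≤ 1619 is 1597; 1619 − 1597 = 22
largest Fibonacci ≤ 22 is 21; 22 − 21 = 1
largest Fibonacci ≤ 1 is 1; 1 − 1 = 0

1597 + 21 + 1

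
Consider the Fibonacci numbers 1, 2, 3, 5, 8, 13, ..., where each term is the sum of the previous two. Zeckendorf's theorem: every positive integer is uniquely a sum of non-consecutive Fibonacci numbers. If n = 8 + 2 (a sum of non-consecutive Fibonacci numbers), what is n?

8 + 2 = 10.

10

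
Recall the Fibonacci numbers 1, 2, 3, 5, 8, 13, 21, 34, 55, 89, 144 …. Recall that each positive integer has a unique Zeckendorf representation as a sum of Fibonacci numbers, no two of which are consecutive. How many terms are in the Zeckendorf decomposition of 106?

4

89 ≤ 106 < 144, so take 89; remainder 17
13 ≤ 17 < 21, so take 13; remainder 4
3 ≤ 4 < 5, so take 3; remainder 1
1 ≤ 1 < 2, so take 1; remainder 0
106 = 89 + 13 + 3 + 1, which has 4 terms.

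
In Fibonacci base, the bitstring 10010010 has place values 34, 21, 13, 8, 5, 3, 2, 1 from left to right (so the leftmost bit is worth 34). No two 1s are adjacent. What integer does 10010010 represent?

Summing the place values of the 1 bits: 34 + 8 + 2 = 44.

44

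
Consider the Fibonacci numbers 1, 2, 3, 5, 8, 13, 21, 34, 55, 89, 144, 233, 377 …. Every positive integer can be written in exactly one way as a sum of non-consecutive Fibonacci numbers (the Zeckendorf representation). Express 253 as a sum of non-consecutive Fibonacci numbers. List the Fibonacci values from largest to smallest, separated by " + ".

Greedy algorithm:
233 ≤ 253 < 377, so take 233; remainder 20
13 ≤ 20 < 21, so take 13; remainder 7
5 ≤ 7 < 8, so take 5; remainder 2
2 ≤ 2 < 3, so take 2; remainder 0
So 253 = 233 + 13 + 5 + 2, with no two terms consecutive in the sequence.

233 + 13 + 5 + 2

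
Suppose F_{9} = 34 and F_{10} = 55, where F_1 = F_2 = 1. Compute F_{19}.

4181

By F_{2k+1} = F_k² + F_{k+1}²: F_{19} = 34² + 55² = 1156 + 3025 = 4181.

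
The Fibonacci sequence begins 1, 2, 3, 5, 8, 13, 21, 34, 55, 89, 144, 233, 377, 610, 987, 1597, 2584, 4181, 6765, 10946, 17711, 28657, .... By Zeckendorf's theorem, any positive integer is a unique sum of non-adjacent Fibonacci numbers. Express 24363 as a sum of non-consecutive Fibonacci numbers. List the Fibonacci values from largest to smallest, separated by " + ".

17711 + 4181 + 1597 + 610 + 233 + 21 + 8 + 2

24363 − 17711 = 6652
6652 − 4181 = 2471
2471 − 1597 = 874
874 − 610 = 264
264 − 233 = 31
31 − 21 = 10
10 − 8 = 2
2 − 2 = 0
So 24363 = 17711 + 4181 + 1597 + 610 + 233 + 21 + 8 + 2, with no two terms consecutive in the sequence.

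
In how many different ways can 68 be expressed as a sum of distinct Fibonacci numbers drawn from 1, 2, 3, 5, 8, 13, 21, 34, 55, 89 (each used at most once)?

Starting from the Zeckendorf form and repeatedly splitting a term F_k into F_{k−1} + F_{k−2} (when neither is already used) reaches every representation.
68 = 55+13 = 55+8+5 = 34+21+13 = … (3 more), for 6 in all.

6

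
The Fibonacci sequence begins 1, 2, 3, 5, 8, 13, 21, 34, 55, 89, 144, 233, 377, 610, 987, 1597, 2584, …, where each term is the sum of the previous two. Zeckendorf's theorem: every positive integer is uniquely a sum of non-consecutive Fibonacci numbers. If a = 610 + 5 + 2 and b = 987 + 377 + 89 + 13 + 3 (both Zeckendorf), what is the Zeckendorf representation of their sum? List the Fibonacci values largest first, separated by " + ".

The two numbers are 617 and 1469, so their sum is 2086.
Repeatedly subtract the largest Fibonacci number that fits:
subtract 1597 from 2086: 489 remains
subtract 377 from 489: 112 remains
subtract 89 from 112: 23 remains
subtract 21 from 23: 2 remains
subtract 2 from 2: 0 remains

1597 + 377 + 89 + 21 + 2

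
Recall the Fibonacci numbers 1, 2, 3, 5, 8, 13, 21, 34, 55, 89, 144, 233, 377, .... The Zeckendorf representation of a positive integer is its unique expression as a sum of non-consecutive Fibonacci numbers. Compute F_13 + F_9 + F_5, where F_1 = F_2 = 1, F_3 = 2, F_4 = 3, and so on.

272

F_13 + F_9 + F_5 = 233 + 34 + 5 = 272.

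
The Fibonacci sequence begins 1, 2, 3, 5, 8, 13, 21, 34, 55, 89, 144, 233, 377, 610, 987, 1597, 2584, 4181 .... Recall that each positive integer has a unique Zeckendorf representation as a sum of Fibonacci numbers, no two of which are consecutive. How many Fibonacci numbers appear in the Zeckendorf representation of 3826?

Greedy algorithm:
subtract 2584 from 3826: 1242 remains
subtract 987 from 1242: 255 remains
subtract 233 from 255: 22 remains
subtract 21 from 22: 1 remains
subtract 1 from 1: 0 remains
3826 = 2584 + 987 + 233 + 21 + 1, which has 5 terms.

5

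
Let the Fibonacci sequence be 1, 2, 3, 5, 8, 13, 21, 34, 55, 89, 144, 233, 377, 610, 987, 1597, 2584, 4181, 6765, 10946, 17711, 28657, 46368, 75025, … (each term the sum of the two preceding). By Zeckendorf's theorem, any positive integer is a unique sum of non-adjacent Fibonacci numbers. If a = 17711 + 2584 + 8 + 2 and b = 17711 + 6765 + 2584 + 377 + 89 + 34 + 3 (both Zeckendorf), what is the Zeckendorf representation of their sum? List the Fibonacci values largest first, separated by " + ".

The two numbers are 20305 and 27563, so their sum is 47868.
Greedy algorithm:
46368 ≤ 47868 < 75025, so take 46368; remainder 1500
987 ≤ 1500 < 1597, so take 987; remainder 513
377 ≤ 513 < 610, so take 377; remainder 136
89 ≤ 136 < 144, so take 89; remainder 47
34 ≤ 47 < 55, so take 34; remainder 13
13 ≤ 13 < 21, so take 13; remainder 0

46368 + 987 + 377 + 89 + 34 + 13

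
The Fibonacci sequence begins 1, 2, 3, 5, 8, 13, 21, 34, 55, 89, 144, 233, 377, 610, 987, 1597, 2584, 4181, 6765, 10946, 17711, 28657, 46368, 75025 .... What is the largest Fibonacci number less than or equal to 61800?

46368

46368 ≤ 61800 < 75025, so the largest Fibonacci number not exceeding 61800 is 46368.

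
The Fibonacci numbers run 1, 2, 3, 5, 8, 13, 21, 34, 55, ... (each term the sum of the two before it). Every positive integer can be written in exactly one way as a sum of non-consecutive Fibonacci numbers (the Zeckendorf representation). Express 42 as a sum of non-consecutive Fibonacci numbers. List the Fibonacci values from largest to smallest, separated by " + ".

Repeatedly subtract the largest Fibonacci number that fits:
take 34 (≤ 42); 42 − 34 = 8
take 8 (≤ 8); 8 − 8 = 0
So 42 = 34 + 8, with no two terms consecutive in the sequence.

34 + 8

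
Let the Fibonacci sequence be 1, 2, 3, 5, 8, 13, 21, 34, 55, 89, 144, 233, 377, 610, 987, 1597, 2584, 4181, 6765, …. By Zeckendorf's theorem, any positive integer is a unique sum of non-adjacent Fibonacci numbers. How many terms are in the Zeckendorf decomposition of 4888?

4

4888 − 4181 = 707
707 − 610 = 97
97 − 89 = 8
8 − 8 = 0
4888 = 4181 + 610 + 89 + 8, which has 4 terms.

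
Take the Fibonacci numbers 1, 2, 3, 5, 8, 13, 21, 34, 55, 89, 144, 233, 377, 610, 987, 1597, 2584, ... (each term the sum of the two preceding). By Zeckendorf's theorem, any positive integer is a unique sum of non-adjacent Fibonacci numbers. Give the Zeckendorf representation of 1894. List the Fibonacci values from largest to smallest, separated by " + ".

1597 + 233 + 55 + 8 + 1

Repeatedly subtract the largest Fibonacci number that fits:
1597 ≤ 1894 < 2584, so take 1597; remainder 297
233 ≤ 297 < 377, so take 233; remainder 64
55 ≤ 64 < 89, so take 55; remainder 9
8 ≤ 9 < 13, so take 8; remainder 1
1 ≤ 1 < 2, so take 1; remainder 0
So 1894 = 1597 + 233 + 55 + 8 + 1, with no two terms consecutive in the sequence.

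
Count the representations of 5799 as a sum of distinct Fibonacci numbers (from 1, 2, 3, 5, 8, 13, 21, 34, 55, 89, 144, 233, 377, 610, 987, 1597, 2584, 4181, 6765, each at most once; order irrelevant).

36

Starting from the Zeckendorf form and repeatedly splitting a term F_k into F_{k−1} + F_{k−2} (when neither is already used) reaches every representation.
5799 = 4181+1597+21 = 4181+1597+13+8 = 4181+987+610+21 = 4181+1597+13+5+3 = … (32 more), for 36 in all.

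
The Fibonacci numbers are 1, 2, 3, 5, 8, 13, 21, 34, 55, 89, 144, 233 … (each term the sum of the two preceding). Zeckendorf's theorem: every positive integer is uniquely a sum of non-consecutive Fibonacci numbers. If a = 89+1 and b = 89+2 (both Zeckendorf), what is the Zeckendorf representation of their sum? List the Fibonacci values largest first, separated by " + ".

144 + 34 + 3

The two numbers are 90 and 91, so their sum is 181.
subtract 144 from 181: 37 remains
subtract 34 from 37: 3 remains
subtract 3 from 3: 0 remains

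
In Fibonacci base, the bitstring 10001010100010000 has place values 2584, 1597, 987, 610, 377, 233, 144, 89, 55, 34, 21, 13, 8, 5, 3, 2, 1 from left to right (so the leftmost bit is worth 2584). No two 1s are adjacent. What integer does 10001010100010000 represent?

Summing the place values of the 1 bits: 2584 + 377 + 144 + 55 + 8 = 3168.

3168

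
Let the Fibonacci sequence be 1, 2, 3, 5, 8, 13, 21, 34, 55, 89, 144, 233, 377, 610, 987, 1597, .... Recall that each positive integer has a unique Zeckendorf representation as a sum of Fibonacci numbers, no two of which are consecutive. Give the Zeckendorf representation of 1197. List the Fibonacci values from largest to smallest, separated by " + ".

Repeatedly subtract the largest Fibonacci number that fits:
1197: greatest Fibonacci not exceeding it is 987, leaving 210
210: greatest Fibonacci not exceeding it is 144, leaving 66
66: greatest Fibonacci not exceeding it is 55, leaving 11
11: greatest Fibonacci not exceeding it is 8, leaving 3
3: greatest Fibonacci not exceeding it is 3, leaving 0
So 1197 = 987 + 144 + 55 + 8 + 3, with no two terms consecutive in the sequence.

987 + 144 + 55 + 8 + 3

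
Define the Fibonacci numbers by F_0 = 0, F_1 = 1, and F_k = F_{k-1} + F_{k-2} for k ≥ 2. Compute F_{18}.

Iterating the recurrence up to F_{11} = 89 and F_{10} = 55:
F_{12} = F_{11} + F_{10} = 89 + 55 = 144
F_{13} = F_{12} + F_{11} = 144 + 89 = 233
F_{14} = F_{13} + F_{12} = 233 + 144 = 377
F_{15} = F_{14} + F_{13} = 377 + 233 = 610
F_{16} = F_{15} + F_{14} = 610 + 377 = 987
F_{17} = F_{16} + F_{15} = 987 + 610 = 1597
F_{18} = F_{17} + F_{16} = 1597 + 987 = 2584

2584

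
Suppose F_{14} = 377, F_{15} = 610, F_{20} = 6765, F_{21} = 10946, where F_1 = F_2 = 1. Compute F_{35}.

9227465

By the addition formula F_{m+n} = F_m F_{n+1} + F_{m−1} F_n with m=15, n=20: F_{35} = 610·10946 + 377·6765 = 6677060 + 2550405 = 9227465.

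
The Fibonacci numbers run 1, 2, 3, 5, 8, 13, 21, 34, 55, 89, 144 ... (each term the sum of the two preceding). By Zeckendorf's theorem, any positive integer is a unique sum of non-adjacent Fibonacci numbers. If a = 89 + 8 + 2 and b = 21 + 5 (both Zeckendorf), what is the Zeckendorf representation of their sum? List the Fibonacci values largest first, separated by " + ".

89 + 34 + 2

The two numbers are 99 and 26, so their sum is 125.
Greedy algorithm:
125: greatest Fibonacci not exceeding it is 89, leaving 36
36: greatest Fibonacci not exceeding it is 34, leaving 2
2: greatest Fibonacci not exceeding it is 2, leaving 0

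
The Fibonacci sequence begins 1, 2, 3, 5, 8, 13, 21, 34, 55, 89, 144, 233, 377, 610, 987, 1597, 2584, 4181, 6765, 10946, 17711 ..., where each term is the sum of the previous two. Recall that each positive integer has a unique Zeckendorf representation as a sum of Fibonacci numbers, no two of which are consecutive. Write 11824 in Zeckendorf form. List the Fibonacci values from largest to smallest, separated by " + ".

Repeatedly subtract the largest Fibonacci number that fits:
11824: greatest Fibonacci not exceeding it is 10946, leaving 878
878: greatest Fibonacci not exceeding it is 610, leaving 268
268: greatest Fibonacci not exceeding it is 233, leaving 35
35: greatest Fibonacci not exceeding it is 34, leaving 1
1: greatest Fibonacci not exceeding it is 1, leaving 0
So 11824 = 10946 + 610 + 233 + 34 + 1, with no two terms consecutive in the sequence.

10946 + 610 + 233 + 34 + 1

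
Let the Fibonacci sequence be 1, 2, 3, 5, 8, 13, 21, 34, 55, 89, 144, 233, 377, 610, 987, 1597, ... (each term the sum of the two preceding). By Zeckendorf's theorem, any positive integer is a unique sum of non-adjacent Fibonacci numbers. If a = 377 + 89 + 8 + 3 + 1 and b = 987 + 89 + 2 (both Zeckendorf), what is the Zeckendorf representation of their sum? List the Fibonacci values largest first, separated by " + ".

The two numbers are 478 and 1078, so their sum is 1556.
Repeatedly subtract the largest Fibonacci number that fits:
987 ≤ 1556 < 1597, so take 987; remainder 569
377 ≤ 569 < 610, so take 377; remainder 192
144 ≤ 192 < 233, so take 144; remainder 48
34 ≤ 48 < 55, so take 34; remainder 14
13 ≤ 14 < 21, so take 13; remainder 1
1 ≤ 1 < 2, so take 1; remainder 0

987 + 377 + 144 + 34 + 13 + 1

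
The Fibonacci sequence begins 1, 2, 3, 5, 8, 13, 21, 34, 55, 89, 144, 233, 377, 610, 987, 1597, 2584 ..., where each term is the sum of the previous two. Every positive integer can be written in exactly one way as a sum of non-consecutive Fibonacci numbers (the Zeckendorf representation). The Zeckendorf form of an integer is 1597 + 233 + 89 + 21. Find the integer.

1940

1597 + 233 + 89 + 21 = 1940.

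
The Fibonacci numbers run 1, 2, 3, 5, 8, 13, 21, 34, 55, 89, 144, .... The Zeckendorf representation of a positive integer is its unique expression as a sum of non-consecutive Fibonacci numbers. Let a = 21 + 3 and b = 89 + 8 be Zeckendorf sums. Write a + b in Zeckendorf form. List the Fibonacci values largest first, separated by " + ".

The two numbers are 24 and 97, so their sum is 121.
Repeatedly subtract the largest Fibonacci number that fits:
largest Fibonacci ≤ 121 is 89; 121 − 89 = 32
largest Fibonacci ≤ 32 is 21; 32 − 21 = 11
largest Fibonacci ≤ 11 is 8; 11 − 8 = 3
largest Fibonacci ≤ 3 is 3; 3 − 3 = 0

89 + 21 + 8 + 3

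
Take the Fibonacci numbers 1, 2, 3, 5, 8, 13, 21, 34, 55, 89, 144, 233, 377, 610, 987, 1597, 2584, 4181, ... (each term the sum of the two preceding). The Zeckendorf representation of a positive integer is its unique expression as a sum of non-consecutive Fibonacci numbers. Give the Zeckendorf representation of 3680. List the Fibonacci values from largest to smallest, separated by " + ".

2584 + 987 + 89 + 13 + 5 + 2

Greedy algorithm:
2584 ≤ 3680 < 4181, so take 2584; remainder 1096
987 ≤ 1096 < 1597, so take 987; remainder 109
89 ≤ 109 < 144, so take 89; remainder 20
13 ≤ 20 < 21, so take 13; remainder 7
5 ≤ 7 < 8, so take 5; remainder 2
2 ≤ 2 < 3, so take 2; remainder 0
So 3680 = 2584 + 987 + 89 + 13 + 5 + 2, with no two terms consecutive in the sequence.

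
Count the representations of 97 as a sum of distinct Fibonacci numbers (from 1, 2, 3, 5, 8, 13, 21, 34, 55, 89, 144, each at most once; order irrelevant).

97 = 89+8 = 89+5+3 = 55+34+8 = 89+5+2+1 = … (5 more), for 9 in all.

9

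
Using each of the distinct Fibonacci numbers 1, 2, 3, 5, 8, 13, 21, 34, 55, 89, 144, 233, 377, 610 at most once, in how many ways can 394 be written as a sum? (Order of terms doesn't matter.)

8

Each representation comes from the Zeckendorf form by replacing some F_k with F_{k−1} + F_{k−2} where possible.
394 = 377+13+3+1 = 377+8+5+3+1 = 233+144+13+3+1 = … (5 more), for 8 in all.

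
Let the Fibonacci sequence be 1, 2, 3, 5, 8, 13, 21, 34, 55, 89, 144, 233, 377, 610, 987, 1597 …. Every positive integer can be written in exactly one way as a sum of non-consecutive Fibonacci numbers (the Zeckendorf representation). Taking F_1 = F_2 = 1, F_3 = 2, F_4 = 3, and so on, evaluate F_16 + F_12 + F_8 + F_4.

1155

F_16 + F_12 + F_8 + F_4 = 987 + 144 + 21 + 3 = 1155.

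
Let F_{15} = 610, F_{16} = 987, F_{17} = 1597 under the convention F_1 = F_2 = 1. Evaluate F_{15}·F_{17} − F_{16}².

1

610·1597 − 987² = 974170 − 974169 = 1. (Cassini's identity: F_{k−1}F_{k+1} − F_k² = (−1)^k.)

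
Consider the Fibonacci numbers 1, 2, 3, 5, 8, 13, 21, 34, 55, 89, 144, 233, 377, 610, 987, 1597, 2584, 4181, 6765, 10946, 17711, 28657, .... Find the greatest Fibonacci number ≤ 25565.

17711

17711 ≤ 25565 < 28657, so the largest Fibonacci number not exceeding 25565 is 17711.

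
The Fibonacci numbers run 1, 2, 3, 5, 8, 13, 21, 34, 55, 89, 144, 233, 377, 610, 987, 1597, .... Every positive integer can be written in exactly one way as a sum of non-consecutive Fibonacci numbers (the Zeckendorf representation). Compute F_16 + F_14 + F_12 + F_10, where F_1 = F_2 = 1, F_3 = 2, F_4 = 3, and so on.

1563

F_16 + F_14 + F_12 + F_10 = 987 + 377 + 144 + 55 = 1563.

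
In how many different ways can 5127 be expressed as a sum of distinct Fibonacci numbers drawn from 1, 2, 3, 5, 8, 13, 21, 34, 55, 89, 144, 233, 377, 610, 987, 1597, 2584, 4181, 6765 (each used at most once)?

41

Each representation comes from the Zeckendorf form by replacing some F_k with F_{k−1} + F_{k−2} where possible.
5127 = 4181+610+233+89+13+1 = 4181+610+233+89+8+5+1 = 4181+610+233+55+34+13+1 = … (38 more), for 41 in all.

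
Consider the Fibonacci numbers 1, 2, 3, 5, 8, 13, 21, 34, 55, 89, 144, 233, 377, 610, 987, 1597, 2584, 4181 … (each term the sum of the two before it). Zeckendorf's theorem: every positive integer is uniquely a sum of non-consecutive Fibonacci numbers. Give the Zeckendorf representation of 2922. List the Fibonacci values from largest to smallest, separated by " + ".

2584 + 233 + 89 + 13 + 3

2922: greatest Fibonacci not exceeding it is 2584, leaving 338
338: greatest Fibonacci not exceeding it is 233, leaving 105
105: greatest Fibonacci not exceeding it is 89, leaving 16
16: greatest Fibonacci not exceeding it is 13, leaving 3
3: greatest Fibonacci not exceeding it is 3, leaving 0
So 2922 = 2584 + 233 + 89 + 13 + 3, with no two terms consecutive in the sequence.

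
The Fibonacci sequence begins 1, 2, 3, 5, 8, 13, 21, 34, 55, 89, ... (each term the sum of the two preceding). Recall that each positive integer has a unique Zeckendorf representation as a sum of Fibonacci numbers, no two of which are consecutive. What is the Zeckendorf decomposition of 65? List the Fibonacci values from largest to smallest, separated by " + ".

55 + 8 + 2

subtract 55 from 65: 10 remains
subtract 8 from 10: 2 remains
subtract 2 from 2: 0 remains
So 65 = 55 + 8 + 2, with no two terms consecutive in the sequence.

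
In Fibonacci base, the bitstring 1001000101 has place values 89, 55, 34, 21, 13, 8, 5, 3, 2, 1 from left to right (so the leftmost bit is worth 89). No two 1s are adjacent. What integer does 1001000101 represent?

Summing the place values of the 1 bits: 89 + 21 + 3 + 1 = 114.

114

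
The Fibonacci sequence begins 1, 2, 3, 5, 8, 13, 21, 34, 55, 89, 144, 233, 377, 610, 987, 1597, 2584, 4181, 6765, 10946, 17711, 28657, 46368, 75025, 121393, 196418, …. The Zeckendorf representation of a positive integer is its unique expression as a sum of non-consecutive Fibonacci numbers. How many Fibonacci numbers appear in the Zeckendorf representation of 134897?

8

Greedy algorithm:
take 121393 (≤ 134897); 134897 − 121393 = 13504
take 10946 (≤ 13504); 13504 − 10946 = 2558
take 1597 (≤ 2558); 2558 − 1597 = 961
take 610 (≤ 961); 961 − 610 = 351
take 233 (≤ 351); 351 − 233 = 118
take 89 (≤ 118); 118 − 89 = 29
take 21 (≤ 29); 29 − 21 = 8
take 8 (≤ 8); 8 − 8 = 0
134897 = 121393 + 10946 + 1597 + 610 + 233 + 89 + 21 + 8, which has 8 terms.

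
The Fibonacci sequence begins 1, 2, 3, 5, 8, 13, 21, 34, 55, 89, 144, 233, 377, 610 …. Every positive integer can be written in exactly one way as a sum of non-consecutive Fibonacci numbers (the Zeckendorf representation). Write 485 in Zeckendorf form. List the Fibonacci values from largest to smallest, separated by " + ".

485: greatest Fibonacci not exceeding it is 377, leaving 108
108: greatest Fibonacci not exceeding it is 89, leaving 19
19: greatest Fibonacci not exceeding it is 13, leaving 6
6: greatest Fibonacci not exceeding it is 5, leaving 1
1: greatest Fibonacci not exceeding it is 1, leaving 0
So 485 = 377 + 89 + 13 + 5 + 1, with no two terms consecutive in the sequence.

377 + 89 + 13 + 5 + 1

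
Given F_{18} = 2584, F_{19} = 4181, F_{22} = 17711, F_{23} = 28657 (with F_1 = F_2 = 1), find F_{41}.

By the addition formula F_{m+n} = F_m F_{n+1} + F_{m−1} F_n with m=19, n=22: F_{41} = 4181·28657 + 2584·17711 = 119814917 + 45765224 = 165580141.

165580141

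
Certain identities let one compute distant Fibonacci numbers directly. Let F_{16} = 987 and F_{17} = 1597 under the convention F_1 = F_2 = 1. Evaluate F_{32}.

2178309

By the doubling identity F_{2k} = F_k(2F_{k+1} − F_k): F_{32} = 987·(2·1597 − 987) = 987·2207 = 2178309.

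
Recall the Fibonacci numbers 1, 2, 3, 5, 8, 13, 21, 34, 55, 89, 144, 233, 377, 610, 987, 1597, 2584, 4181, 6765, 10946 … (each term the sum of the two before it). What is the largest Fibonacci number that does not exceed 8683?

6765 ≤ 8683 < 10946, so the largest Fibonacci number not exceeding 8683 is 6765.

6765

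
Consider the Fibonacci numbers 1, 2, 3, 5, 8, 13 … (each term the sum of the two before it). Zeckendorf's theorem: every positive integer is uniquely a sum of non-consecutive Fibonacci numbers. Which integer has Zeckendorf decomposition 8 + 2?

8 + 2 = 10.

10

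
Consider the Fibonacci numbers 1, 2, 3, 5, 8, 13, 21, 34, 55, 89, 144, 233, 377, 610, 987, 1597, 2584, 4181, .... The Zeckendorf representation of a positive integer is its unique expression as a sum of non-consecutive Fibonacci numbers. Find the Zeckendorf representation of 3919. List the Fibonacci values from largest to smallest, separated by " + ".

take 2584 (≤ 3919); 3919 − 2584 = 1335
take 987 (≤ 1335); 1335 − 987 = 348
take 233 (≤ 348); 348 − 233 = 115
take 89 (≤ 115); 115 − 89 = 26
take 21 (≤ 26); 26 − 21 = 5
take 5 (≤ 5); 5 − 5 = 0
So 3919 = 2584 + 987 + 233 + 89 + 21 + 5, with no two terms consecutive in the sequence.

2584 + 987 + 233 + 89 + 21 + 5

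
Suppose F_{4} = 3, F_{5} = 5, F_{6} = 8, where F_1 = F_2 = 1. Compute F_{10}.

55

By the addition formula F_{m+n} = F_m F_{n+1} + F_{m−1} F_n with m=6, n=4: F_{10} = 8·5 + 5·3 = 40 + 15 = 55.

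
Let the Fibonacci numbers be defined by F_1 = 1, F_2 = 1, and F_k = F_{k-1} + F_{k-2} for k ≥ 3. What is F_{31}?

Iterating the recurrence up to F_{27} = 196418 and F_{26} = 121393:
F_{28} = F_{27} + F_{26} = 196418 + 121393 = 317811
F_{29} = F_{28} + F_{27} = 317811 + 196418 = 514229
F_{30} = F_{29} + F_{28} = 514229 + 317811 = 832040
F_{31} = F_{30} + F_{29} = 832040 + 514229 = 1346269

1346269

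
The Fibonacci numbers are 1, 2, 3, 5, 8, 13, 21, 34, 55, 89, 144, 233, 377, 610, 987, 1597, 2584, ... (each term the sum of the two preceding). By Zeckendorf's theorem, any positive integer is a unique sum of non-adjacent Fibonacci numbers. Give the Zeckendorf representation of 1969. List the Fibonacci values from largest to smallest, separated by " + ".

1597 + 233 + 89 + 34 + 13 + 3

Repeatedly subtract the largest Fibonacci number that fits:
take 1597 (≤ 1969); 1969 − 1597 = 372
take 233 (≤ 372); 372 − 233 = 139
take 89 (≤ 139); 139 − 89 = 50
take 34 (≤ 50); 50 − 34 = 16
take 13 (≤ 16); 16 − 13 = 3
take 3 (≤ 3); 3 − 3 = 0
So 1969 = 1597 + 233 + 89 + 34 + 13 + 3, with no two terms consecutive in the sequence.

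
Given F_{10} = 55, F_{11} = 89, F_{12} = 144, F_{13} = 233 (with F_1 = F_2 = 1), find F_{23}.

28657

By the addition formula F_{m+n} = F_m F_{n+1} + F_{m−1} F_n with m=13, n=10: F_{23} = 233·89 + 144·55 = 20737 + 7920 = 28657.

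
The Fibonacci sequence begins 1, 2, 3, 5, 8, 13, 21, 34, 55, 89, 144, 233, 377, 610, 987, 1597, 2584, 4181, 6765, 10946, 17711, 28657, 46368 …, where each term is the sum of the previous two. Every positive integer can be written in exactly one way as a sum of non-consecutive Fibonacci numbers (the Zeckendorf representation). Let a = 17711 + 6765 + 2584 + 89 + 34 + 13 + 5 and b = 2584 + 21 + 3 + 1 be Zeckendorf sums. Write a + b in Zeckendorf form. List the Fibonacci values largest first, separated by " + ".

The two numbers are 27201 and 2609, so their sum is 29810.
Greedy algorithm:
largest Fibonacci ≤ 29810 is 28657; 29810 − 28657 = 1153
largest Fibonacci ≤ 1153 is 987; 1153 − 987 = 166
largest Fibonacci ≤ 166 is 144; 166 − 144 = 22
largest Fibonacci ≤ 22 is 21; 22 − 21 = 1
largest Fibonacci ≤ 1 is 1; 1 − 1 = 0

28657 + 987 + 144 + 21 + 1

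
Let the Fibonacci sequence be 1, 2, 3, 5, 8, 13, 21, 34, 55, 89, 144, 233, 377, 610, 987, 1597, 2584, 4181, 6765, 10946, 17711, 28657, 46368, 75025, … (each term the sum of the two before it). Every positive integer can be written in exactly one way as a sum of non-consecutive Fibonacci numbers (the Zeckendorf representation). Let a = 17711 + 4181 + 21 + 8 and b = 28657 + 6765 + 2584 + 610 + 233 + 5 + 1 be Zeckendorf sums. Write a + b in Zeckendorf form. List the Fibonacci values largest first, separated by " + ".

The two numbers are 21921 and 38855, so their sum is 60776.
Greedily peel off the largest Fibonacci term at each step:
largest Fibonacci ≤ 60776 is 46368; 60776 − 46368 = 14408
largest Fibonacci ≤ 14408 is 10946; 14408 − 10946 = 3462
largest Fibonacci ≤ 3462 is 2584; 3462 − 2584 = 878
largest Fibonacci ≤ 878 is 610; 878 − 610 = 268
largest Fibonacci ≤ 268 is 233; 268 − 233 = 35
largest Fibonacci ≤ 35 is 34; 35 − 34 = 1
largest Fibonacci ≤ 1 is 1; 1 − 1 = 0

46368 + 10946 + 2584 + 610 + 233 + 34 + 1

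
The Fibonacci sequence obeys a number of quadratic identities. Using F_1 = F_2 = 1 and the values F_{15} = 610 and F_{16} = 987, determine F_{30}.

By the doubling identity F_{2k} = F_k(2F_{k+1} − F_k): F_{30} = 610·(2·987 − 610) = 610·1364 = 832040.

832040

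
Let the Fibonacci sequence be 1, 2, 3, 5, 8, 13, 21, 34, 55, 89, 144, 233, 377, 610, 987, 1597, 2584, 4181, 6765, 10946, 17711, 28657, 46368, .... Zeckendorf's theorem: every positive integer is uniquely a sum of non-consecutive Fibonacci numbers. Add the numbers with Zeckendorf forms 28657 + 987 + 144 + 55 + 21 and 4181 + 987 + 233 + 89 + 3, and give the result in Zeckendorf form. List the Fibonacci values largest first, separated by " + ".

28657 + 4181 + 1597 + 610 + 233 + 55 + 21 + 3

The two numbers are 29864 and 5493, so their sum is 35357.
Repeatedly subtract the largest Fibonacci number that fits:
largest Fibonacci ≤ 35357 is 28657; 35357 − 28657 = 6700
largest Fibonacci ≤ 6700 is 4181; 6700 − 4181 = 2519
largest Fibonacci ≤ 2519 is 1597; 2519 − 1597 = 922
largest Fibonacci ≤ 922 is 610; 922 − 610 = 312
largest Fibonacci ≤ 312 is 233; 312 − 233 = 79
largest Fibonacci ≤ 79 is 55; 79 − 55 = 24
largest Fibonacci ≤ 24 is 21; 24 − 21 = 3
largest Fibonacci ≤ 3 is 3; 3 − 3 = 0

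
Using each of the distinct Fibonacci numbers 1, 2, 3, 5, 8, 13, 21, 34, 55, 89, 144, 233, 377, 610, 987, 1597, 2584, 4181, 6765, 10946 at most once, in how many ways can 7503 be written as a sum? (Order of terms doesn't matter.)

57

Each representation comes from the Zeckendorf form by replacing some F_k with F_{k−1} + F_{k−2} where possible.
7503 = 6765+610+89+34+5 = 6765+610+89+34+3+2 = 6765+610+89+21+13+5 = 6765+377+233+89+34+5 = … (53 more), for 57 in all.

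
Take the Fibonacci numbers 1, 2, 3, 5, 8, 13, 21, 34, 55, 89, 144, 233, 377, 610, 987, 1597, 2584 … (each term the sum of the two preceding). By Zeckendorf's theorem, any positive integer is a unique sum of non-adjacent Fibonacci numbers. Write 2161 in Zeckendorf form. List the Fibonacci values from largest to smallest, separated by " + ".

1597 + 377 + 144 + 34 + 8 + 1

2161: greatest Fibonacci not exceeding it is 1597, leaving 564
564: greatest Fibonacci not exceeding it is 377, leaving 187
187: greatest Fibonacci not exceeding it is 144, leaving 43
43: greatest Fibonacci not exceeding it is 34, leaving 9
9: greatest Fibonacci not exceeding it is 8, leaving 1
1: greatest Fibonacci not exceeding it is 1, leaving 0
So 2161 = 1597 + 377 + 144 + 34 + 8 + 1, with no two terms consecutive in the sequence.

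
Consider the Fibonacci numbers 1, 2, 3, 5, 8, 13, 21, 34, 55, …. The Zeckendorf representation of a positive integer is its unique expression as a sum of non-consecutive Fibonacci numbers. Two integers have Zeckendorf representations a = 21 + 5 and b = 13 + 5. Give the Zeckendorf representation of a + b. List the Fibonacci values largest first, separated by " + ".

34 + 8 + 2

The two numbers are 26 and 18, so their sum is 44.
44: greatest Fibonacci not exceeding it is 34, leaving 10
10: greatest Fibonacci not exceeding it is 8, leaving 2
2: greatest Fibonacci not exceeding it is 2, leaving 0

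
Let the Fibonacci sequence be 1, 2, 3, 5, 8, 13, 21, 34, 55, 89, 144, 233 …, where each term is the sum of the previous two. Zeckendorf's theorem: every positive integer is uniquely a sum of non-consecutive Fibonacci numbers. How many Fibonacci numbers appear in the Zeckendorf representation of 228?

4

Repeatedly subtract the largest Fibonacci number that fits:
take 144 (≤ 228); 228 − 144 = 84
take 55 (≤ 84); 84 − 55 = 29
take 21 (≤ 29); 29 − 21 = 8
take 8 (≤ 8); 8 − 8 = 0
228 = 144 + 55 + 21 + 8, which has 4 terms.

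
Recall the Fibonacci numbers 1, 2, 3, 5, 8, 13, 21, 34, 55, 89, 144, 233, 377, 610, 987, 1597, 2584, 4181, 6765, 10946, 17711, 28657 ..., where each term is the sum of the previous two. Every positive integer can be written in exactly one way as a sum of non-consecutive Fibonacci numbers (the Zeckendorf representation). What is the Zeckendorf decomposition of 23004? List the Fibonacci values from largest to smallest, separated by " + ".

17711 + 4181 + 987 + 89 + 34 + 2

Greedy algorithm:
23004 − 17711 = 5293
5293 − 4181 = 1112
1112 − 987 = 125
125 − 89 = 36
36 − 34 = 2
2 − 2 = 0
So 23004 = 17711 + 4181 + 987 + 89 + 34 + 2, with no two terms consecutive in the sequence.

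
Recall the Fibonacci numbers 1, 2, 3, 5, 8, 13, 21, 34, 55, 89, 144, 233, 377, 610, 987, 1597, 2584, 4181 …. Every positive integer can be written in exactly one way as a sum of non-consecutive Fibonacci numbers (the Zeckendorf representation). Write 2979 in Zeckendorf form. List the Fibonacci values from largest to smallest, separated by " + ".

2584 + 377 + 13 + 5

2979 − 2584 = 395
395 − 377 = 18
18 − 13 = 5
5 − 5 = 0
So 2979 = 2584 + 377 + 13 + 5, with no two terms consecutive in the sequence.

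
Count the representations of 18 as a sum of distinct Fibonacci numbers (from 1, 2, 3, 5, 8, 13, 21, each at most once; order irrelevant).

3

Starting from the Zeckendorf form and repeatedly splitting a term F_k into F_{k−1} + F_{k−2} (when neither is already used) reaches every representation.
18 = 13+5 = 13+3+2 = 8+5+3+2 — 3 representations.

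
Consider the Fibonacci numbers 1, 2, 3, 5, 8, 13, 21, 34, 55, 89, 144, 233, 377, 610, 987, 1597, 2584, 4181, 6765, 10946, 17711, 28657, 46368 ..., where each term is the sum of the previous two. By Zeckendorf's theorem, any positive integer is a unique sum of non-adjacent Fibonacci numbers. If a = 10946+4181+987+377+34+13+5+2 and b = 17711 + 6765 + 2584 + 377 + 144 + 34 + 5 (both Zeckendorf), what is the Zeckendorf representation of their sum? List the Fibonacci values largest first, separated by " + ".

28657 + 10946 + 4181 + 377 + 3 + 1

The two numbers are 16545 and 27620, so their sum is 44165.
Greedily peel off the largest Fibonacci term at each step:
44165: greatest Fibonacci not exceeding it is 28657, leaving 15508
15508: greatest Fibonacci not exceeding it is 10946, leaving 4562
4562: greatest Fibonacci not exceeding it is 4181, leaving 381
381: greatest Fibonacci not exceeding it is 377, leaving 4
4: greatest Fibonacci not exceeding it is 3, leaving 1
1: greatest Fibonacci not exceeding it is 1, leaving 0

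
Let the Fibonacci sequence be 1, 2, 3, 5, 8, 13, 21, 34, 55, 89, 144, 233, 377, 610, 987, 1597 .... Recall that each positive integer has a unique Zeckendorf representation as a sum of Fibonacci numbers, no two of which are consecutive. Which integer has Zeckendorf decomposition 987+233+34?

987+233+34 = 1254.

1254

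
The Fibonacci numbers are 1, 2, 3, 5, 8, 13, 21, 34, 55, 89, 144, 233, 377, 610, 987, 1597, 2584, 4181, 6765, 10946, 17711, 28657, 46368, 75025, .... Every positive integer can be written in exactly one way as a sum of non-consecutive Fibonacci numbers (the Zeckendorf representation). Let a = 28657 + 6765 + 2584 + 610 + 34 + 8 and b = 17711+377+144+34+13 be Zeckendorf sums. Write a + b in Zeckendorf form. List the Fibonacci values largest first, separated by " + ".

46368 + 6765 + 2584 + 987 + 233

The two numbers are 38658 and 18279, so their sum is 56937.
Greedy algorithm:
take 46368 (≤ 56937); 56937 − 46368 = 10569
take 6765 (≤ 10569); 10569 − 6765 = 3804
take 2584 (≤ 3804); 3804 − 2584 = 1220
take 987 (≤ 1220); 1220 − 987 = 233
take 233 (≤ 233); 233 − 233 = 0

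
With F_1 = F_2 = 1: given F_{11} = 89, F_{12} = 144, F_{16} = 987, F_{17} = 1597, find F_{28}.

By the addition formula F_{m+n} = F_m F_{n+1} + F_{m−1} F_n with m=12, n=16: F_{28} = 144·1597 + 89·987 = 229968 + 87843 = 317811.

317811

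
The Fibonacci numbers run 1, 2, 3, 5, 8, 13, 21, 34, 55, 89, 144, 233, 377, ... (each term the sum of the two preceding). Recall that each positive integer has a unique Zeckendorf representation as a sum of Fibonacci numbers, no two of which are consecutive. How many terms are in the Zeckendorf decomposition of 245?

Repeatedly subtract the largest Fibonacci number that fits:
233 ≤ 245 < 377, so take 233; remainder 12
8 ≤ 12 < 13, so take 8; remainder 4
3 ≤ 4 < 5, so take 3; remainder 1
1 ≤ 1 < 2, so take 1; remainder 0
245 = 233 + 8 + 3 + 1, which has 4 terms.

4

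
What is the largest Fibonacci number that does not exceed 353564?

317811

317811 ≤ 353564 < 514229, so the largest Fibonacci number not exceeding 353564 is 317811.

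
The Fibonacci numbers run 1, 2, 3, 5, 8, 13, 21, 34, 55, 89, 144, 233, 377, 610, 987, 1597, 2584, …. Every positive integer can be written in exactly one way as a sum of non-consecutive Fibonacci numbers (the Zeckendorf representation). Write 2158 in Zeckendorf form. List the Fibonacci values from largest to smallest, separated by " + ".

1597 + 377 + 144 + 34 + 5 + 1

Greedily peel off the largest Fibonacci term at each step:
largest Fibonacci ≤ 2158 is 1597; 2158 − 1597 = 561
largest Fibonacci ≤ 561 is 377; 561 − 377 = 184
largest Fibonacci ≤ 184 is 144; 184 − 144 = 40
largest Fibonacci ≤ 40 is 34; 40 − 34 = 6
largest Fibonacci ≤ 6 is 5; 6 − 5 = 1
largest Fibonacci ≤ 1 is 1; 1 − 1 = 0
So 2158 = 1597 + 377 + 144 + 34 + 5 + 1, with no two terms consecutive in the sequence.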